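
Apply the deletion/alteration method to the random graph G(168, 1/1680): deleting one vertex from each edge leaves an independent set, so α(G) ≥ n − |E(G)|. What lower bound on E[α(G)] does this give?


E[|E(G)|] = C(168, 2)·p = 14028 · (1/1680) = 167/20.
E[α(G)] ≥ n − E[|E(G)|] = 168 − 167/20 = 3193/20.
Numerically: ≈ 159.650000.
(This is only a lower bound; the true E[α(G)] may be larger.)

E[α(G)] ≥ 3193/20 ≈ 159.650000.


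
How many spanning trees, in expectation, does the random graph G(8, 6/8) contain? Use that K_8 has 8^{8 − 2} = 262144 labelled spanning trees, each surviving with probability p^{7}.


K_8 has 8^{8 − 2} = 262144 labelled spanning trees.
For each such spanning tree H, let X_H = 1 if all 7 edges of H are present in G. Then P[X_H = 1] = p^{7} = (3/4)^{7} = 2187/16384.
Summing the indicators: E[X] = Σ_H E[X_H] = 262144 · p^{7} = 262144 · 2187/16384 = 34992.
Numerically: E[X] ≈ 3.5e+04.

E[X] = 262144 · (3/4)^{7} = 34992 ≈ 3.5e+04.


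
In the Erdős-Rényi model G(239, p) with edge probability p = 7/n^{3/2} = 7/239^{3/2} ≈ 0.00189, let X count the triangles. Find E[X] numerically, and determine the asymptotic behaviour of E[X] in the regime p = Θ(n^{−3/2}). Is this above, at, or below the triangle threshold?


Number of potential triangles: C(239, 3) = 2246839.
Each occurs with probability p³ ≈ (0.00189)³ ≈ 6.79992e-09.
By linearity: E[X] = C(239, 3)·p³ ≈ 2246839 · 6.79992e-09 ≈ 0.015.
Since α = 3/2 > 1, p = c/n^{3/2} = o(1/n) is below the triangle threshold p ~ 1/n. Asymptotically E[X] ~ (c³/6)·n^{3(1−α)} = (7³/6)·n^{-1.5} → 0, so by Markov's inequality G has no triangles w.h.p.

E[X] ≈ 0.015; in regime p = Θ(1/n^{3/2}) E[X] tends to 0 (below the triangle threshold p ~ 1/n).


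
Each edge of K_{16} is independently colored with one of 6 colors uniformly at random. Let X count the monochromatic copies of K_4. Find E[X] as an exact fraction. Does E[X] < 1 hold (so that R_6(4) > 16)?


E[X] = C(16, 4) · 6^{1 − 6} = 1820 · 6^{−5} = 1820/7776.
As a reduced fraction: E[X] = 455/1944 ≈ 0.234.
Is E[X] < 1? YES.
Since E[X] < 1, there exists a 6-coloring of K_{16} with no monochromatic K_4; hence R_6(4) > 16.

E[X] = 455/1944 ≈ 0.234; E[X] < 1, so R_6(4) > 16.


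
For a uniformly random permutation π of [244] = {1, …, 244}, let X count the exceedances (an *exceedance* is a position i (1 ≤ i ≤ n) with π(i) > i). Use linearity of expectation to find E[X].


Write X = Σ_{i=1}^{244} X_i, where X_i = 1_{π(i) > i}.
For each fixed i, π(i) is uniform over {1, …, 244} (marginal of a uniform permutation), so P[π(i) > i] = (n − i)/n. Summing: Σ_{i=1}^{244} (n − i)/n = (0 + 1 + … + 243)/244 = 244(244 − 1)/(2·244) = (244 − 1)/2.
Hence E[X] = Σ_{i=1}^{244} (244 − i)/244 = 243/2 ≈ 121.500.

E[X] = 243/2 = 121.500.


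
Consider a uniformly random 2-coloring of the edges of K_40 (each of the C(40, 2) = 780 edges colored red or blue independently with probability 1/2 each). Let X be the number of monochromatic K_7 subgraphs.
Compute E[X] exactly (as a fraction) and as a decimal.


Let X = Σ_S X_S over the C(40, 7) = 18643560 subsets S of size 7, where X_S = 1 if the K_7 on S is monochromatic.
For a fixed S, the K_7 on S has C(7, 2) = 21 edges. P[all 21 edges red] = (1/2)^21, and likewise for blue, so P[monochromatic] = 2·(1/2)^21 = 2^{1 − 21} = 1/1048576.
By linearity of expectation: E[X] = C(40, 7) · 2^{1 − 21} = 18643560 · 1/1048576 = 2330445/131072.
Numerically: E[X] ≈ 17.779884.

E[X] = C(40,7)·2^(1−C(7,2)) = 2330445/131072 ≈ 17.779884.


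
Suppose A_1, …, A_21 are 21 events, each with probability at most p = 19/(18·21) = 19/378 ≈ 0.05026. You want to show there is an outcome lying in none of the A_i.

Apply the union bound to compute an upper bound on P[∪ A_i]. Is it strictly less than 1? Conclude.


Union bound: P[∪_{i=1}^{21} A_i] ≤ Σ_i P[A_i] ≤ 21·p = 21·(19/378) = 19/18.
Numerically: 19/18 ≈ 1.05556.
Is 19/18 < 1? NO.
Since the bound 19/18 is ≥ 1, the union bound is uninformative here; it does NOT by itself certify existence.

21·p = 19/18 ≈ 1.05556; existence NOT certified by the union bound.


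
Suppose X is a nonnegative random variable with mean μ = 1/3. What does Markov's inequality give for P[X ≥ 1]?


μ = E[X] = 1/3, a = 1.
Markov: P[X ≥ 1] ≤ μ/a = (1/3)/1 = 1/3.
Numerically: ≈ 0.333.
(Since a = 1 > μ = 0.333, the bound 1/3 is < 1 and informative.)

P[X ≥ 1] ≤ 1/3 ≈ 0.333.


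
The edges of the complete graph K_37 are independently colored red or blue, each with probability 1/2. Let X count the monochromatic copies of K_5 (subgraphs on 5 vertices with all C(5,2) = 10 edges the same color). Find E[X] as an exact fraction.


Let X = Σ_S X_S over the C(37, 5) = 435897 subsets S of size 5, where X_S = 1 if the K_5 on S is monochromatic.
For a fixed S, the K_5 on S has C(5, 2) = 10 edges. P[all 10 edges red] = (1/2)^10, and likewise for blue, so P[monochromatic] = 2·(1/2)^10 = 2^{1 − 10} = 1/512.
Summing: E[X] = C(37, 5) · 2^{1 − 10} = 435897 · 1/512 = 435897/512.
Numerically: E[X] ≈ 851.36133.

E[X] = C(37,5)·2^(1−C(5,2)) = 435897/512 ≈ 851.36133.


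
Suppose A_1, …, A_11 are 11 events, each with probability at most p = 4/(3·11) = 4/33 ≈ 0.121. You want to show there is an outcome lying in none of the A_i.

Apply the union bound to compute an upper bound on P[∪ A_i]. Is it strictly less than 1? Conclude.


Union bound: P[∪_{i=1}^{11} A_i] ≤ Σ_i P[A_i] ≤ 11·p = 11·(4/33) = 4/3.
Numerically: 4/3 ≈ 1.333.
Is 4/3 < 1? NO.
Since the bound 4/3 is ≥ 1, the union bound is uninformative here; it does NOT by itself certify existence.

11·p = 4/3 ≈ 1.333; existence NOT certified by the union bound.


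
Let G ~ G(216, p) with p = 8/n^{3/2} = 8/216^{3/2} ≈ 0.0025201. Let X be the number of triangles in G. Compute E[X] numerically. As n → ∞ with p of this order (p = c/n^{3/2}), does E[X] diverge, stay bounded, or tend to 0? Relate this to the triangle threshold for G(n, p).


Number of potential triangles: C(216, 3) = 1656360.
Each occurs with probability p³ ≈ (0.0025201)³ ≈ 1.6003983e-08.
By linearity: E[X] = C(216, 3)·p³ ≈ 1656360 · 1.6003983e-08 ≈ 0.02651.
Since α = 3/2 > 1, p = c/n^{3/2} = o(1/n) is below the triangle threshold p ~ 1/n. Asymptotically E[X] ~ (c³/6)·n^{3(1−α)} = (8³/6)·n^{-1.5} → 0, so by Markov's inequality G has no triangles w.h.p.

E[X] ≈ 0.02651; in regime p = Θ(1/n^{3/2}) E[X] tends to 0 (below the triangle threshold p ~ 1/n).


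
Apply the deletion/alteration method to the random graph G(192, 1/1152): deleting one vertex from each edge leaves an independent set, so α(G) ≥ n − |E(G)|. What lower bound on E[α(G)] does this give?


E[|E(G)|] = C(192, 2)·p = 18336 · (1/1152) = 191/12.
E[α(G)] ≥ n − E[|E(G)|] = 192 − 191/12 = 2113/12.
Numerically: ≈ 176.08333.
(This is only a lower bound; the true E[α(G)] may be larger.)

E[α(G)] ≥ 2113/12 ≈ 176.08333.


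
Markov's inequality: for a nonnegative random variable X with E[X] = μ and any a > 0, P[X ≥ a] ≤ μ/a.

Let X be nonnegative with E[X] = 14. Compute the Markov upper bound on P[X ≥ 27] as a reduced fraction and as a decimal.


μ = E[X] = 14, a = 27.
Markov: P[X ≥ 27] ≤ μ/a = (14)/27 = 14/27.
Numerically: ≈ 0.5185.
(Since a = 27 > μ = 14.0000, the bound 14/27 is < 1 and informative.)

P[X ≥ 27] ≤ 14/27 ≈ 0.5185.


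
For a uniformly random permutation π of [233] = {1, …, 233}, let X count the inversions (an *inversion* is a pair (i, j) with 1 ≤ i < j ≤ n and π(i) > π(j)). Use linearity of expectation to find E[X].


Write X = Σ X_I over the C(233, 2) = 27028 pairs i < j, with X_I the indicator of one inversion.
There are 27028 indicators.
For each fixed pair i < j, the values π(i) and π(j) are two distinct elements of {1, …, 233} in uniformly random order; by symmetry P[π(i) > π(j)] = 1/2.
By linearity: E[X] = 27028 · (1/2) = C(233, 2) · (1/2) = 27028/2 = 13514 ≈ 13514.0000.

E[X] = 13514 = 13514.0000.


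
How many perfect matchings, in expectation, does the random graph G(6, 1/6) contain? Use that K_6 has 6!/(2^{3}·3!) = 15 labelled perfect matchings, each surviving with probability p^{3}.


K_6 has 6!/(2^{3}·3!) = 15 labelled perfect matchings.
For each such perfect matching H, let X_H = 1 if all 3 edges of H are present in G. Then P[X_H = 1] = p^{3} = (1/6)^{3} = 1/216.
By linearity of expectation: E[X] = Σ_H E[X_H] = 15 · p^{3} = 15 · 1/216 = 5/72.
Numerically: E[X] ≈ 0.069444.

E[X] = 15 · (1/6)^{3} = 5/72 ≈ 0.069444.


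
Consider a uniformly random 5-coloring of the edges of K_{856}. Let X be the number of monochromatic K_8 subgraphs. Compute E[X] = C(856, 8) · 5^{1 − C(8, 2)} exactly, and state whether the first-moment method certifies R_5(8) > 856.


E[X] = C(856, 8) · 5^{1 − 28} = 6918660634157180775 · 5^{−27} = 6918660634157180775/7450580596923828125.
As a reduced fraction: E[X] = 276746425366287231/298023223876953125 ≈ 0.92861.
Is E[X] < 1? YES.
Since E[X] < 1, there exists a 5-coloring of K_{856} with no monochromatic K_8; hence R_5(8) > 856.

E[X] = 276746425366287231/298023223876953125 ≈ 0.92861; E[X] < 1, so R_5(8) > 856.


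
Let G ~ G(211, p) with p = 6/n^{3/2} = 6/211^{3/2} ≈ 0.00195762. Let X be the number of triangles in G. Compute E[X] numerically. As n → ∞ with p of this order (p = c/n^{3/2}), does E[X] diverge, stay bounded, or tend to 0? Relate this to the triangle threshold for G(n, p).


Number of potential triangles: C(211, 3) = 1543465.
Each occurs with probability p³ ≈ (0.00195762)³ ≈ 7.50209747e-09.
By linearity: E[X] = C(211, 3)·p³ ≈ 1543465 · 7.50209747e-09 ≈ 0.011579.
Since α = 3/2 > 1, p = c/n^{3/2} = o(1/n) is below the triangle threshold p ~ 1/n. Asymptotically E[X] ~ (c³/6)·n^{3(1−α)} = (6³/6)·n^{-1.5} → 0, so by Markov's inequality G has no triangles w.h.p.

E[X] ≈ 0.011579; in regime p = Θ(1/n^{3/2}) E[X] tends to 0 (below the triangle threshold p ~ 1/n).


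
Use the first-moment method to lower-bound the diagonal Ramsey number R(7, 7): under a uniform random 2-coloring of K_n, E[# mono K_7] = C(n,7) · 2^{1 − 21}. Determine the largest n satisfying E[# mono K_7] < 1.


We need C(n, 7) · 2^{1 − 21} < 1, i.e. C(n, 7) < 2^{21 − 1} = 1048576.
Check values of n near the boundary:
  n = 26: C(26, 7) = 657800; 657800 < 1048576? YES
  n = 27: C(27, 7) = 888030; 888030 < 1048576? YES
  n = 28: C(28, 7) = 1184040; 1184040 < 1048576? NO
  n = 29: C(29, 7) = 1560780; 1560780 < 1048576? NO
  n = 30: C(30, 7) = 2035800; 2035800 < 1048576? NO
The largest n with C(n, 7) < 1048576 is n = 27 (where E[X] = 444015/524288 ≈ 0.84689). Hence R(7, 7) > 27, i.e. R(7, 7) ≥ 28.

Largest n = 27; hence R(7, 7) > 27.


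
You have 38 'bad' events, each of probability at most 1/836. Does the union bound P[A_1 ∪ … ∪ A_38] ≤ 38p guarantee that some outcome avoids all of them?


Union bound: P[∪_{i=1}^{38} A_i] ≤ Σ_i P[A_i] ≤ 38·p = 38·(1/836) = 1/22.
Numerically: 1/22 ≈ 0.0455.
Is 1/22 < 1? YES.
Since P[∪ A_i] ≤ 1/22 < 1, the complement has P[∩ A_i^c] ≥ 1 − 1/22 = 21/22 > 0, so some outcome avoids every A_i.

38·p = 1/22 ≈ 0.0455; existence CERTIFIED by the union bound.


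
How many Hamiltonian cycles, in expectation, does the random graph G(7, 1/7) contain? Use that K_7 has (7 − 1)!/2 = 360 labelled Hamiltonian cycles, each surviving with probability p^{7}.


K_7 has (7 − 1)!/2 = 360 labelled Hamiltonian cycles.
For each such Hamiltonian cycle H, let X_H = 1 if all 7 edges of H are present in G. Then P[X_H = 1] = p^{7} = (1/7)^{7} = 1/823543.
Summing the indicators: E[X] = Σ_H E[X_H] = 360 · p^{7} = 360 · 1/823543 = 360/823543.
Numerically: E[X] ≈ 0.00043714.

E[X] = 360 · (1/7)^{7} = 360/823543 ≈ 0.00043714.


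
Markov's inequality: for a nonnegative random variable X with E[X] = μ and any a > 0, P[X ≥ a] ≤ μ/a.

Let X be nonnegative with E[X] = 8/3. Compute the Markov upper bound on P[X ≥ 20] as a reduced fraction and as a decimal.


μ = E[X] = 8/3, a = 20.
Markov: P[X ≥ 20] ≤ μ/a = (8/3)/20 = 2/15.
Numerically: ≈ 0.1333.
(Since a = 20 > μ = 2.6667, the bound 2/15 is < 1 and informative.)

P[X ≥ 20] ≤ 2/15 ≈ 0.1333.


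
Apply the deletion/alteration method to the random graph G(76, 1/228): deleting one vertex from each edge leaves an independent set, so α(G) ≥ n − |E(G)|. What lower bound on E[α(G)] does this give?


E[|E(G)|] = C(76, 2)·p = 2850 · (1/228) = 25/2.
E[α(G)] ≥ n − E[|E(G)|] = 76 − 25/2 = 127/2.
Numerically: ≈ 63.50000.
(This is only a lower bound; the true E[α(G)] may be larger.)

E[α(G)] ≥ 127/2 ≈ 63.50000.


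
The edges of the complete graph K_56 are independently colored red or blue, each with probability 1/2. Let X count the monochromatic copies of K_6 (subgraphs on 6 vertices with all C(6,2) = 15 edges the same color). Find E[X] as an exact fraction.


Let X = Σ_S X_S over the C(56, 6) = 32468436 subsets S of size 6, where X_S = 1 if the K_6 on S is monochromatic.
For a fixed S, the K_6 on S has C(6, 2) = 15 edges. P[all 15 edges red] = (1/2)^15, and likewise for blue, so P[monochromatic] = 2·(1/2)^15 = 2^{1 − 15} = 1/16384.
By linearity of expectation: E[X] = C(56, 6) · 2^{1 − 15} = 32468436 · 1/16384 = 8117109/4096.
Numerically: E[X] ≈ 1981.716.

E[X] = C(56,6)·2^(1−C(6,2)) = 8117109/4096 ≈ 1981.716.


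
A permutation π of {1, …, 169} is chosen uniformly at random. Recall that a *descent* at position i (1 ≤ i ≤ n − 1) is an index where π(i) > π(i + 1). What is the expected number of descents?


Write X = Σ X_I over i = 1, …, 168, with X_I the indicator of one descent.
There are 168 indicators.
For each fixed i, the pair (π(i), π(i+1)) is a uniformly random ordered pair of distinct values from {1, …, 169}; by symmetry P[π(i) > π(i+1)] = 1/2.
By linearity: E[X] = 168 · (1/2) = (169 − 1) · (1/2) = 84 ≈ 84.000.

E[X] = 84 = 84.000.


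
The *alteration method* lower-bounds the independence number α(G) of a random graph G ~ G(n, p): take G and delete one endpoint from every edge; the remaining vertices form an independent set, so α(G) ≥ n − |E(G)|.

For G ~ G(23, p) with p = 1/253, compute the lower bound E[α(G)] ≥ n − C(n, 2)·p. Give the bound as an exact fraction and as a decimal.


E[|E(G)|] = C(23, 2)·p = 253 · (1/253) = 1.
E[α(G)] ≥ n − E[|E(G)|] = 23 − 1 = 22.
Numerically: ≈ 22.00000.
(This is only a lower bound; the true E[α(G)] may be larger.)

E[α(G)] ≥ 22 ≈ 22.00000.


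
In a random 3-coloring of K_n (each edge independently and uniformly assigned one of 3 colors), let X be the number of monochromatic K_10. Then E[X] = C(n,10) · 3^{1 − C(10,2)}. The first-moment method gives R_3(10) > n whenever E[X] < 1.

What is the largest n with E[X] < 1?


We need C(n, 10) · 3^{1 − 45} < 1, i.e. C(n, 10) < 3^{45 − 1} = 984770902183611232881.
Check values of n near the boundary:
  n = 567: C(567, 10) = 873787071273467749398; 873787071273467749398 < 984770902183611232881? YES
  n = 568: C(568, 10) = 889446337783744949208; 889446337783744949208 < 984770902183611232881? YES
  n = 569: C(569, 10) = 905357721286137524328; 905357721286137524328 < 984770902183611232881? YES
  n = 570: C(570, 10) = 921524823451961408691; 921524823451961408691 < 984770902183611232881? YES
  n = 571: C(571, 10) = 937951290893172842001; 937951290893172842001 < 984770902183611232881? YES
  n = 572: C(572, 10) = 954640815642161682606; 954640815642161682606 < 984770902183611232881? YES
  n = 573: C(573, 10) = 971597135635805762226; 971597135635805762226 < 984770902183611232881? YES
  n = 574: C(574, 10) = 988824035203816502691; 988824035203816502691 < 984770902183611232881? NO
The largest n with C(n, 10) < 984770902183611232881 is n = 573 (where E[X] = 35985079097622435638/36472996377170786403 ≈ 0.9866225). Hence R_3(10) > 573, i.e. R_3(10) ≥ 574.

Largest n = 573; hence R_3(10) > 573.


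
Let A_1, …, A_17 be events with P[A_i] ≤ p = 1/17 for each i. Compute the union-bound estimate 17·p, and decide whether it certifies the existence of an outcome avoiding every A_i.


Union bound: P[∪_{i=1}^{17} A_i] ≤ Σ_i P[A_i] ≤ 17·p = 17·(1/17) = 1.
Numerically: 1 ≈ 1.0000.
Is 1 < 1? NO.
Since the bound 1 is ≥ 1, the union bound is uninformative here; it does NOT by itself certify existence.

17·p = 1 ≈ 1.0000; existence NOT certified by the union bound.


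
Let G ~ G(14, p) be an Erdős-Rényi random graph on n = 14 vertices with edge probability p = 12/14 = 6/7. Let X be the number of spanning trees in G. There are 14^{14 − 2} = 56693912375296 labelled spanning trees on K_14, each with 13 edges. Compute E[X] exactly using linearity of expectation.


K_14 has 14^{14 − 2} = 56693912375296 labelled spanning trees.
For each such spanning tree H, let X_H = 1 if all 13 edges of H are present in G. Then P[X_H = 1] = p^{13} = (6/7)^{13} = 13060694016/96889010407.
By linearity: E[X] = Σ_H E[X_H] = 56693912375296 · p^{13} = 56693912375296 · 13060694016/96889010407 = 53496602689536/7.
Numerically: E[X] ≈ 7.64e+12.

E[X] = 56693912375296 · (6/7)^{13} = 53496602689536/7 ≈ 7.64e+12.


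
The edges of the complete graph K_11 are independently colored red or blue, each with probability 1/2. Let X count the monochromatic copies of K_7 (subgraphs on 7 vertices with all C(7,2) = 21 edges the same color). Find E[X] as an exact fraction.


Let X = Σ_S X_S over the C(11, 7) = 330 subsets S of size 7, where X_S = 1 if the K_7 on S is monochromatic.
For a fixed S, the K_7 on S has C(7, 2) = 21 edges. P[all 21 edges red] = (1/2)^21, and likewise for blue, so P[monochromatic] = 2·(1/2)^21 = 2^{1 − 21} = 1/1048576.
By linearity of expectation: E[X] = C(11, 7) · 2^{1 − 21} = 330 · 1/1048576 = 165/524288.
Numerically: E[X] ≈ 0.00031.

E[X] = C(11,7)·2^(1−C(7,2)) = 165/524288 ≈ 0.00031.


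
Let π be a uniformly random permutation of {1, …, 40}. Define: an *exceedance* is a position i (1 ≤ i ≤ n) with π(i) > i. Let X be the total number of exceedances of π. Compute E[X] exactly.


Write X = Σ_{i=1}^{40} X_i, where X_i = 1_{π(i) > i}.
For each fixed i, π(i) is uniform over {1, …, 40} (marginal of a uniform permutation), so P[π(i) > i] = (n − i)/n. Summing: Σ_{i=1}^{40} (n − i)/n = (0 + 1 + … + 39)/40 = 40(40 − 1)/(2·40) = (40 − 1)/2.
Hence E[X] = Σ_{i=1}^{40} (40 − i)/40 = 39/2 ≈ 19.5000.

E[X] = 39/2 = 19.5000.


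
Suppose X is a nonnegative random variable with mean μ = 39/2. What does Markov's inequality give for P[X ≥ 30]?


μ = E[X] = 39/2, a = 30.
Markov: P[X ≥ 30] ≤ μ/a = (39/2)/30 = 13/20.
Numerically: ≈ 0.65000.
(Since a = 30 > μ = 19.50000, the bound 13/20 is < 1 and informative.)

P[X ≥ 30] ≤ 13/20 ≈ 0.65000.


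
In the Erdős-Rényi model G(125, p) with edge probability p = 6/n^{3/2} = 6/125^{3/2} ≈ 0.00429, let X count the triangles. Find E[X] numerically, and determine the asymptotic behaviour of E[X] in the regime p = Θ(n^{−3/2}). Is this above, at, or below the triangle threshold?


Number of potential triangles: C(125, 3) = 317750.
Each occurs with probability p³ ≈ (0.00429)³ ≈ 7.91332e-08.
By linearity: E[X] = C(125, 3)·p³ ≈ 317750 · 7.91332e-08 ≈ 0.025.
Since α = 3/2 > 1, p = c/n^{3/2} = o(1/n) is below the triangle threshold p ~ 1/n. Asymptotically E[X] ~ (c³/6)·n^{3(1−α)} = (6³/6)·n^{-1.5} → 0, so by Markov's inequality G has no triangles w.h.p.

E[X] ≈ 0.025; in regime p = Θ(1/n^{3/2}) E[X] tends to 0 (below the triangle threshold p ~ 1/n).


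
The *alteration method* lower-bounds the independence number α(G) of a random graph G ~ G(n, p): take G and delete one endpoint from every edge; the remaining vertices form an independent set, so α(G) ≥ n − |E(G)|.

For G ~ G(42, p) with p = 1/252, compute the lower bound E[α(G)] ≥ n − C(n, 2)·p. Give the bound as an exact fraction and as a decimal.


E[|E(G)|] = C(42, 2)·p = 861 · (1/252) = 41/12.
E[α(G)] ≥ n − E[|E(G)|] = 42 − 41/12 = 463/12.
Numerically: ≈ 38.58333.
(This is only a lower bound; the true E[α(G)] may be larger.)

E[α(G)] ≥ 463/12 ≈ 38.58333.


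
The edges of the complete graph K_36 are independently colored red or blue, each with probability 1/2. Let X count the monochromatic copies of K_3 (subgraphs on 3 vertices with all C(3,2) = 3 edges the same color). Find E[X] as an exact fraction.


Let X = Σ_S X_S over the C(36, 3) = 7140 subsets S of size 3, where X_S = 1 if the K_3 on S is monochromatic.
For a fixed S, the K_3 on S has C(3, 2) = 3 edges. P[all 3 edges red] = (1/2)^3, and likewise for blue, so P[monochromatic] = 2·(1/2)^3 = 2^{1 − 3} = 1/4.
By linearity of expectation: E[X] = C(36, 3) · 2^{1 − 3} = 7140 · 1/4 = 1785.
Numerically: E[X] ≈ 1785.00000.

E[X] = C(36,3)·2^(1−C(3,2)) = 1785 ≈ 1785.00000.


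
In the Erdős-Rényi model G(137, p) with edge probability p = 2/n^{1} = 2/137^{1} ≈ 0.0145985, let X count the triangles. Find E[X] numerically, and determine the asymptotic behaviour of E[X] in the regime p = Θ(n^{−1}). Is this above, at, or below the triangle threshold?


Number of potential triangles: C(137, 3) = 419220.
Each occurs with probability p³ ≈ (0.0145985)³ ≈ 3.11120255e-06.
By linearity: E[X] = C(137, 3)·p³ ≈ 419220 · 3.11120255e-06 ≈ 1.304278.
Here α = 1, so p = 2/n is exactly at the triangle threshold p ~ 1/n. Asymptotically E[X] → c³/6 = 2³/6 = 4/3 ≈ 1.333333, a bounded constant. In this regime the triangle count is asymptotically Poisson(c³/6).

E[X] ≈ 1.304278; in regime p = Θ(1/n^{1}) E[X] stays bounded (at the triangle threshold p ~ 1/n).


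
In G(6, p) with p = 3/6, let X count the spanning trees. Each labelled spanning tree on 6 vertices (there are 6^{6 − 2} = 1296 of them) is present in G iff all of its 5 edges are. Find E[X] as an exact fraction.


K_6 has 6^{6 − 2} = 1296 labelled spanning trees.
For each such spanning tree H, let X_H = 1 if all 5 edges of H are present in G. Then P[X_H = 1] = p^{5} = (1/2)^{5} = 1/32.
Summing the indicators: E[X] = Σ_H E[X_H] = 1296 · p^{5} = 1296 · 1/32 = 81/2.
Numerically: E[X] ≈ 40.5.

E[X] = 1296 · (1/2)^{5} = 81/2 ≈ 40.5.


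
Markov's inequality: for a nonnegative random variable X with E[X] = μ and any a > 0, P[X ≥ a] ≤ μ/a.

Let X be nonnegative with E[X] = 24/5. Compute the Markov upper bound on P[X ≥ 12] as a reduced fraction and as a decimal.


μ = E[X] = 24/5, a = 12.
Markov: P[X ≥ 12] ≤ μ/a = (24/5)/12 = 2/5.
Numerically: ≈ 0.400000.
(Since a = 12 > μ = 4.800000, the bound 2/5 is < 1 and informative.)

P[X ≥ 12] ≤ 2/5 ≈ 0.400000.


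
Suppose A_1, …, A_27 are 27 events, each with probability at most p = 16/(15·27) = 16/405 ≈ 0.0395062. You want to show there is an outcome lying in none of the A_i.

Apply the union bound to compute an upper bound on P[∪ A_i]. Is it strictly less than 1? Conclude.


Union bound: P[∪_{i=1}^{27} A_i] ≤ Σ_i P[A_i] ≤ 27·p = 27·(16/405) = 16/15.
Numerically: 16/15 ≈ 1.0666667.
Is 16/15 < 1? NO.
Since the bound 16/15 is ≥ 1, the union bound is uninformative here; it does NOT by itself certify existence.

27·p = 16/15 ≈ 1.0666667; existence NOT certified by the union bound.


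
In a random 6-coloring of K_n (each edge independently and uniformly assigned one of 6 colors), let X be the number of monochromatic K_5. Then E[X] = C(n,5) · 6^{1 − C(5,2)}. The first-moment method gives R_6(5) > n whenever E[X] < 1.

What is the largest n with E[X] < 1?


We need C(n, 5) · 6^{1 − 10} < 1, i.e. C(n, 5) < 6^{10 − 1} = 10077696.
Check values of n near the boundary:
  n = 66: C(66, 5) = 8936928; 8936928 < 10077696? YES
  n = 67: C(67, 5) = 9657648; 9657648 < 10077696? YES
  n = 68: C(68, 5) = 10424128; 10424128 < 10077696? NO
  n = 69: C(69, 5) = 11238513; 11238513 < 10077696? NO
The largest n with C(n, 5) < 10077696 is n = 67 (where E[X] = 67067/69984 ≈ 0.95832). Hence R_6(5) > 67, i.e. R_6(5) ≥ 68.

Largest n = 67; hence R_6(5) > 67.


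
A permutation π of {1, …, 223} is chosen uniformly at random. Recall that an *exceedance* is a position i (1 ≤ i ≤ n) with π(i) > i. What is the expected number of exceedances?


Write X = Σ_{i=1}^{223} X_i, where X_i = 1_{π(i) > i}.
For each fixed i, π(i) is uniform over {1, …, 223} (marginal of a uniform permutation), so P[π(i) > i] = (n − i)/n. Summing: Σ_{i=1}^{223} (n − i)/n = (0 + 1 + … + 222)/223 = 223(223 − 1)/(2·223) = (223 − 1)/2.
Hence E[X] = Σ_{i=1}^{223} (223 − i)/223 = 111 ≈ 111.000000.

E[X] = 111 = 111.000000.


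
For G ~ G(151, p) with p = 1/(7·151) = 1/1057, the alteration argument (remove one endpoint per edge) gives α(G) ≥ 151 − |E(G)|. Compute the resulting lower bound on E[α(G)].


E[|E(G)|] = C(151, 2)·p = 11325 · (1/1057) = 75/7.
E[α(G)] ≥ n − E[|E(G)|] = 151 − 75/7 = 982/7.
Numerically: ≈ 140.2857.
(This is only a lower bound; the true E[α(G)] may be larger.)

E[α(G)] ≥ 982/7 ≈ 140.2857.


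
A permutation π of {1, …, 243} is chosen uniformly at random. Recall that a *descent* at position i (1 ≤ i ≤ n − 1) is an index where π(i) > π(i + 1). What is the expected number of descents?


Write X = Σ X_I over i = 1, …, 242, with X_I the indicator of one descent.
There are 242 indicators.
For each fixed i, the pair (π(i), π(i+1)) is a uniformly random ordered pair of distinct values from {1, …, 243}; by symmetry P[π(i) > π(i+1)] = 1/2.
By linearity: E[X] = 242 · (1/2) = (243 − 1) · (1/2) = 121 ≈ 121.000.

E[X] = 121 = 121.000.


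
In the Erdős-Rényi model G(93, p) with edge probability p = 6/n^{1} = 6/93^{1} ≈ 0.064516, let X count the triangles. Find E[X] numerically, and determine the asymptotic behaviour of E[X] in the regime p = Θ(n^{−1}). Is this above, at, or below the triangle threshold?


Number of potential triangles: C(93, 3) = 129766.
Each occurs with probability p³ ≈ (0.064516)³ ≈ 2.6853748e-04.
By linearity: E[X] = C(93, 3)·p³ ≈ 129766 · 2.6853748e-04 ≈ 34.84703.
Here α = 1, so p = 6/n is exactly at the triangle threshold p ~ 1/n. Asymptotically E[X] → c³/6 = 6³/6 = 36 ≈ 36.00000, a bounded constant. In this regime the triangle count is asymptotically Poisson(c³/6).

E[X] ≈ 34.84703; in regime p = Θ(1/n^{1}) E[X] stays bounded (at the triangle threshold p ~ 1/n).


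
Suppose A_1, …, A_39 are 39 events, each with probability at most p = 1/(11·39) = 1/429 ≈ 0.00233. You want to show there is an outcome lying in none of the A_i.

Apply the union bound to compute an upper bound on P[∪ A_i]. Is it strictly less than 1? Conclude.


Union bound: P[∪_{i=1}^{39} A_i] ≤ Σ_i P[A_i] ≤ 39·p = 39·(1/429) = 1/11.
Numerically: 1/11 ≈ 0.09091.
Is 1/11 < 1? YES.
Since P[∪ A_i] ≤ 1/11 < 1, the complement has P[∩ A_i^c] ≥ 1 − 1/11 = 10/11 > 0, so some outcome avoids every A_i.

39·p = 1/11 ≈ 0.09091; existence CERTIFIED by the union bound.


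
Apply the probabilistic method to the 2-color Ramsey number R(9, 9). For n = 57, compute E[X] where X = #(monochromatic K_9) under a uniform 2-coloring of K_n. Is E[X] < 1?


E[X] = C(57, 9) · 2^{1 − 36} = 8996462475 · 2^{−35} = 8996462475/34359738368.
As a reduced fraction: E[X] = 8996462475/34359738368 ≈ 0.261832.
Is E[X] < 1? YES.
Since E[X] < 1, there exists a 2-coloring of K_{57} with no monochromatic K_9; hence R(9, 9) > 57.

E[X] = 8996462475/34359738368 ≈ 0.261832; E[X] < 1, so R(9, 9) > 57.


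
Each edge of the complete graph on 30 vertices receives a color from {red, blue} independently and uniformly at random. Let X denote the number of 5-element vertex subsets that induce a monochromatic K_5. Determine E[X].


Let X = Σ_S X_S over the C(30, 5) = 142506 subsets S of size 5, where X_S = 1 if the K_5 on S is monochromatic.
For a fixed S, the K_5 on S has C(5, 2) = 10 edges. P[all 10 edges red] = (1/2)^10, and likewise for blue, so P[monochromatic] = 2·(1/2)^10 = 2^{1 − 10} = 1/512.
Summing: E[X] = C(30, 5) · 2^{1 − 10} = 142506 · 1/512 = 71253/256.
Numerically: E[X] ≈ 278.332.

E[X] = C(30,5)·2^(1−C(5,2)) = 71253/256 ≈ 278.332.


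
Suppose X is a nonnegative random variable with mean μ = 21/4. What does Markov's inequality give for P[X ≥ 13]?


μ = E[X] = 21/4, a = 13.
Markov: P[X ≥ 13] ≤ μ/a = (21/4)/13 = 21/52.
Numerically: ≈ 0.404.
(Since a = 13 > μ = 5.250, the bound 21/52 is < 1 and informative.)

P[X ≥ 13] ≤ 21/52 ≈ 0.404.


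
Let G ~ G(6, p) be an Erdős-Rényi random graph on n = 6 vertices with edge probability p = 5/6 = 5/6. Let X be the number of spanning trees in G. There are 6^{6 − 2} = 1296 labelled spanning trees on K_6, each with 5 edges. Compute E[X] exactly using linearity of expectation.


K_6 has 6^{6 − 2} = 1296 labelled spanning trees.
For each such spanning tree H, let X_H = 1 if all 5 edges of H are present in G. Then P[X_H = 1] = p^{5} = (5/6)^{5} = 3125/7776.
By linearity of expectation: E[X] = Σ_H E[X_H] = 1296 · p^{5} = 1296 · 3125/7776 = 3125/6.
Numerically: E[X] ≈ 520.833.

E[X] = 1296 · (5/6)^{5} = 3125/6 ≈ 520.833.


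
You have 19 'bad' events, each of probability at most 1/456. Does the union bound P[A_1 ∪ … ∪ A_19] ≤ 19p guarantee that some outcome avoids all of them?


Union bound: P[∪_{i=1}^{19} A_i] ≤ Σ_i P[A_i] ≤ 19·p = 19·(1/456) = 1/24.
Numerically: 1/24 ≈ 0.04167.
Is 1/24 < 1? YES.
Since P[∪ A_i] ≤ 1/24 < 1, the complement has P[∩ A_i^c] ≥ 1 − 1/24 = 23/24 > 0, so some outcome avoids every A_i.

19·p = 1/24 ≈ 0.04167; existence CERTIFIED by the union bound.


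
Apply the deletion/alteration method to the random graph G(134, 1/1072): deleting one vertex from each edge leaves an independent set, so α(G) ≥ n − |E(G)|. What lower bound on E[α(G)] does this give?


E[|E(G)|] = C(134, 2)·p = 8911 · (1/1072) = 133/16.
E[α(G)] ≥ n − E[|E(G)|] = 134 − 133/16 = 2011/16.
Numerically: ≈ 125.688.
(This is only a lower bound; the true E[α(G)] may be larger.)

E[α(G)] ≥ 2011/16 ≈ 125.688.


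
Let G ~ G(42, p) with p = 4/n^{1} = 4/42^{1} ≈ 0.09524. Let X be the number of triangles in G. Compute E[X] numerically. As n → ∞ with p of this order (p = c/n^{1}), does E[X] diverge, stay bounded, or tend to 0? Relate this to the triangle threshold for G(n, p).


Number of potential triangles: C(42, 3) = 11480.
Each occurs with probability p³ ≈ (0.09524)³ ≈ 8.638376e-04.
By linearity: E[X] = C(42, 3)·p³ ≈ 11480 · 8.638376e-04 ≈ 9.9169.
Here α = 1, so p = 4/n is exactly at the triangle threshold p ~ 1/n. Asymptotically E[X] → c³/6 = 4³/6 = 32/3 ≈ 10.6667, a bounded constant. In this regime the triangle count is asymptotically Poisson(c³/6).

E[X] ≈ 9.9169; in regime p = Θ(1/n^{1}) E[X] stays bounded (at the triangle threshold p ~ 1/n).


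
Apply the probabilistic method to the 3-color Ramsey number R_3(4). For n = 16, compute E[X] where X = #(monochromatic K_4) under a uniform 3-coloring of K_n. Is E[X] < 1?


E[X] = C(16, 4) · 3^{1 − 6} = 1820 · 3^{−5} = 1820/243.
As a reduced fraction: E[X] = 1820/243 ≈ 7.48971.
Is E[X] < 1? NO.
Since E[X] ≥ 1, the first-moment bound is inconclusive at n = 16; it does NOT by itself certify R_3(4) > 16.

E[X] = 1820/243 ≈ 7.48971; E[X] ≥ 1; first-moment method inconclusive here.


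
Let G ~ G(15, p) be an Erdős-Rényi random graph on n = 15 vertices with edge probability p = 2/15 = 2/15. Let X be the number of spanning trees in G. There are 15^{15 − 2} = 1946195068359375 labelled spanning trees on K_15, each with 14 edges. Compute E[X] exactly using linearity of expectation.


K_15 has 15^{15 − 2} = 1946195068359375 labelled spanning trees.
For each such spanning tree H, let X_H = 1 if all 14 edges of H are present in G. Then P[X_H = 1] = p^{14} = (2/15)^{14} = 16384/29192926025390625.
Summing the indicators: E[X] = Σ_H E[X_H] = 1946195068359375 · p^{14} = 1946195068359375 · 16384/29192926025390625 = 16384/15.
Numerically: E[X] ≈ 1092.3.

E[X] = 1946195068359375 · (2/15)^{14} = 16384/15 ≈ 1092.3.


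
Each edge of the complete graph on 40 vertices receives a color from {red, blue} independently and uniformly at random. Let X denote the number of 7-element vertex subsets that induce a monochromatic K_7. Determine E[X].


Let X = Σ_S X_S over the C(40, 7) = 18643560 subsets S of size 7, where X_S = 1 if the K_7 on S is monochromatic.
For a fixed S, the K_7 on S has C(7, 2) = 21 edges. P[all 21 edges red] = (1/2)^21, and likewise for blue, so P[monochromatic] = 2·(1/2)^21 = 2^{1 − 21} = 1/1048576.
By linearity: E[X] = C(40, 7) · 2^{1 − 21} = 18643560 · 1/1048576 = 2330445/131072.
Numerically: E[X] ≈ 17.77988.

E[X] = C(40,7)·2^(1−C(7,2)) = 2330445/131072 ≈ 17.77988.


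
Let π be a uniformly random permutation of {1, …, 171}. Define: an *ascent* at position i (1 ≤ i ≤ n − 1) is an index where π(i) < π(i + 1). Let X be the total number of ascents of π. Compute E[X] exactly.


Write X = Σ X_I over i = 1, …, 170, with X_I the indicator of one ascent.
There are 170 indicators.
For each fixed i, the pair (π(i), π(i+1)) is a uniformly random ordered pair of distinct values from {1, …, 171}; by symmetry P[π(i) < π(i+1)] = 1/2.
By linearity: E[X] = 170 · (1/2) = (171 − 1) · (1/2) = 85 ≈ 85.00000.

E[X] = 85 = 85.00000.


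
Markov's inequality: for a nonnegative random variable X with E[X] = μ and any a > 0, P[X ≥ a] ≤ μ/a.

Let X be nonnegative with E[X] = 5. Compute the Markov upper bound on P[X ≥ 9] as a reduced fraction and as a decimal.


μ = E[X] = 5, a = 9.
Markov: P[X ≥ 9] ≤ μ/a = (5)/9 = 5/9.
Numerically: ≈ 0.55556.
(Since a = 9 > μ = 5.00000, the bound 5/9 is < 1 and informative.)

P[X ≥ 9] ≤ 5/9 ≈ 0.55556.


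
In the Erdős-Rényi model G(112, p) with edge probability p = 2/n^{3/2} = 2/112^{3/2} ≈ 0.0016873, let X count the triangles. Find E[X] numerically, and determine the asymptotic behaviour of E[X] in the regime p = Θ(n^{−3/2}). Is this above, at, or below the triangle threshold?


Number of potential triangles: C(112, 3) = 227920.
Each occurs with probability p³ ≈ (0.0016873)³ ≈ 4.8040651e-09.
By linearity: E[X] = C(112, 3)·p³ ≈ 227920 · 4.8040651e-09 ≈ 0.00109.
Since α = 3/2 > 1, p = c/n^{3/2} = o(1/n) is below the triangle threshold p ~ 1/n. Asymptotically E[X] ~ (c³/6)·n^{3(1−α)} = (2³/6)·n^{-1.5} → 0, so by Markov's inequality G has no triangles w.h.p.

E[X] ≈ 0.00109; in regime p = Θ(1/n^{3/2}) E[X] tends to 0 (below the triangle threshold p ~ 1/n).


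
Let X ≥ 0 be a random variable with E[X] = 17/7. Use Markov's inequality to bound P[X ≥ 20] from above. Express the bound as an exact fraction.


μ = E[X] = 17/7, a = 20.
Markov: P[X ≥ 20] ≤ μ/a = (17/7)/20 = 17/140.
Numerically: ≈ 0.12143.
(Since a = 20 > μ = 2.42857, the bound 17/140 is < 1 and informative.)

P[X ≥ 20] ≤ 17/140 ≈ 0.12143.


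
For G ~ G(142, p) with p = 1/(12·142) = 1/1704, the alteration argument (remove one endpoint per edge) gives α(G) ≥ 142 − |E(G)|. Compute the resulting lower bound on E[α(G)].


E[|E(G)|] = C(142, 2)·p = 10011 · (1/1704) = 47/8.
E[α(G)] ≥ n − E[|E(G)|] = 142 − 47/8 = 1089/8.
Numerically: ≈ 136.125.
(This is only a lower bound; the true E[α(G)] may be larger.)

E[α(G)] ≥ 1089/8 ≈ 136.125.


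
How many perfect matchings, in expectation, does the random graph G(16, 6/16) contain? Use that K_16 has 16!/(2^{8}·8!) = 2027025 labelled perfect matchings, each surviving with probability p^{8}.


K_16 has 16!/(2^{8}·8!) = 2027025 labelled perfect matchings.
For each such perfect matching H, let X_H = 1 if all 8 edges of H are present in G. Then P[X_H = 1] = p^{8} = (3/8)^{8} = 6561/16777216.
Summing the indicators: E[X] = Σ_H E[X_H] = 2027025 · p^{8} = 2027025 · 6561/16777216 = 13299311025/16777216.
Numerically: E[X] ≈ 792.701.

E[X] = 2027025 · (3/8)^{8} = 13299311025/16777216 ≈ 792.701.


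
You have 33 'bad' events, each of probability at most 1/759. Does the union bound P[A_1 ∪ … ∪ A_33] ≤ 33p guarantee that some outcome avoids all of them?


Union bound: P[∪_{i=1}^{33} A_i] ≤ Σ_i P[A_i] ≤ 33·p = 33·(1/759) = 1/23.
Numerically: 1/23 ≈ 0.043478.
Is 1/23 < 1? YES.
Since P[∪ A_i] ≤ 1/23 < 1, the complement has P[∩ A_i^c] ≥ 1 − 1/23 = 22/23 > 0, so some outcome avoids every A_i.

33·p = 1/23 ≈ 0.043478; existence CERTIFIED by the union bound.


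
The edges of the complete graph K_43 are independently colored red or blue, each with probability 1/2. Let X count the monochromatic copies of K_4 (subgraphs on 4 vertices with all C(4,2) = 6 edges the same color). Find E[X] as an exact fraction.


Let X = Σ_S X_S over the C(43, 4) = 123410 subsets S of size 4, where X_S = 1 if the K_4 on S is monochromatic.
For a fixed S, the K_4 on S has C(4, 2) = 6 edges. P[all 6 edges red] = (1/2)^6, and likewise for blue, so P[monochromatic] = 2·(1/2)^6 = 2^{1 − 6} = 1/32.
Summing: E[X] = C(43, 4) · 2^{1 − 6} = 123410 · 1/32 = 61705/16.
Numerically: E[X] ≈ 3856.5625.

E[X] = C(43,4)·2^(1−C(4,2)) = 61705/16 ≈ 3856.5625.


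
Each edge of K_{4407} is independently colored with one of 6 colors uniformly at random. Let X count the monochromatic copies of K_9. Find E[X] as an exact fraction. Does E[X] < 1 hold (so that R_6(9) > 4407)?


E[X] = C(4407, 9) · 6^{1 − 36} = 1713856532599459170657070050 · 6^{−35} = 1713856532599459170657070050/1719070799748422591028658176.
As a reduced fraction: E[X] = 285642755433243195109511675/286511799958070431838109696 ≈ 0.99697.
Is E[X] < 1? YES.
Since E[X] < 1, there exists a 6-coloring of K_{4407} with no monochromatic K_9; hence R_6(9) > 4407.

E[X] = 285642755433243195109511675/286511799958070431838109696 ≈ 0.99697; E[X] < 1, so R_6(9) > 4407.


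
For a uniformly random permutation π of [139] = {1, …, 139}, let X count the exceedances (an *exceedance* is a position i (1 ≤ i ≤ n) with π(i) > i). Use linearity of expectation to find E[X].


Write X = Σ_{i=1}^{139} X_i, where X_i = 1_{π(i) > i}.
For each fixed i, π(i) is uniform over {1, …, 139} (marginal of a uniform permutation), so P[π(i) > i] = (n − i)/n. Summing: Σ_{i=1}^{139} (n − i)/n = (0 + 1 + … + 138)/139 = 139(139 − 1)/(2·139) = (139 − 1)/2.
Hence E[X] = Σ_{i=1}^{139} (139 − i)/139 = 69 ≈ 69.00000.

E[X] = 69 = 69.00000.


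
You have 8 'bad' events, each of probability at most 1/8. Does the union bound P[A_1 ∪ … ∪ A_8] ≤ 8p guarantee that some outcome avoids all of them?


Union bound: P[∪_{i=1}^{8} A_i] ≤ Σ_i P[A_i] ≤ 8·p = 8·(1/8) = 1.
Numerically: 1 ≈ 1.000.
Is 1 < 1? NO.
Since the bound 1 is ≥ 1, the union bound is uninformative here; it does NOT by itself certify existence.

8·p = 1 ≈ 1.000; existence NOT certified by the union bound.


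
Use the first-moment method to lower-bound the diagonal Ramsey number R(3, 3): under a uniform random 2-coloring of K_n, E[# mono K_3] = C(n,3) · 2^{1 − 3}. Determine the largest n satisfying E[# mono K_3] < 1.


We need C(n, 3) · 2^{1 − 3} < 1, i.e. C(n, 3) < 2^{3 − 1} = 4.
Check values of n near the boundary:
  n = 3: C(3, 3) = 1; 1 < 4? YES
  n = 4: C(4, 3) = 4; 4 < 4? NO
  n = 5: C(5, 3) = 10; 10 < 4? NO
  n = 6: C(6, 3) = 20; 20 < 4? NO
The largest n with C(n, 3) < 4 is n = 3 (where E[X] = 1/4 ≈ 0.250000). Hence R(3, 3) > 3, i.e. R(3, 3) ≥ 4.

Largest n = 3; hence R(3, 3) > 3.


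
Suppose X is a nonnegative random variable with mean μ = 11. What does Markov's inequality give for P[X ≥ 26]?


μ = E[X] = 11, a = 26.
Markov: P[X ≥ 26] ≤ μ/a = (11)/26 = 11/26.
Numerically: ≈ 0.4231.
(Since a = 26 > μ = 11.0000, the bound 11/26 is < 1 and informative.)

P[X ≥ 26] ≤ 11/26 ≈ 0.4231.


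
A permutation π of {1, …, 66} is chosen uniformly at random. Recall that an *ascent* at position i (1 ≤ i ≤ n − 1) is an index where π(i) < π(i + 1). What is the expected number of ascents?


Write X = Σ X_I over i = 1, …, 65, with X_I the indicator of one ascent.
There are 65 indicators.
For each fixed i, the pair (π(i), π(i+1)) is a uniformly random ordered pair of distinct values from {1, …, 66}; by symmetry P[π(i) < π(i+1)] = 1/2.
By linearity: E[X] = 65 · (1/2) = (66 − 1) · (1/2) = 65/2 ≈ 32.50000.

E[X] = 65/2 = 32.50000.
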